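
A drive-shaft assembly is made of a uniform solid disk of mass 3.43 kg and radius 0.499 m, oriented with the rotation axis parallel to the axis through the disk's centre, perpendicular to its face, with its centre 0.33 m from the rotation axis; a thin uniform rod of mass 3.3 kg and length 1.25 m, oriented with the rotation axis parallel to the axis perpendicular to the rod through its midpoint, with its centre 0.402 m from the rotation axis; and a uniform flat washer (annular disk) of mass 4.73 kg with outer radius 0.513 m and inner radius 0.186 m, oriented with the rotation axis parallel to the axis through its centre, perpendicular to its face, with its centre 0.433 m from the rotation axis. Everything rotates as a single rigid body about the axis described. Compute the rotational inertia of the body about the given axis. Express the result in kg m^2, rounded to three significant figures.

Solid disk: I_cm = (1/2)MR² = (1/2)(3.43)(0.499)² = 0.42704 kg m^2; centre at d = 0.33 m, so the parallel axis theorem gives I = 0.42704 + (3.43)(0.33)² = 0.80056 kg m^2.
Thin rod: I_cm = (1/12)ML² = (1/12)(3.3)(1.25)² = 0.42969 kg m^2; centre at d = 0.402 m, so the parallel axis theorem gives I = 0.42969 + (3.3)(0.402)² = 0.96298 kg m^2.
Annular disk: I_cm = (1/2)M(R²+r²) = (1/2)(4.73)[(0.513)² + (0.186)²] = 0.70421 kg m^2; centre at d = 0.433 m, so the parallel axis theorem gives I = 0.70421 + (4.73)(0.433)² = 1.591 kg m^2.
Total I = 0.80056 + 0.96298 + 1.591 = 3.3546 kg m^2.

3.35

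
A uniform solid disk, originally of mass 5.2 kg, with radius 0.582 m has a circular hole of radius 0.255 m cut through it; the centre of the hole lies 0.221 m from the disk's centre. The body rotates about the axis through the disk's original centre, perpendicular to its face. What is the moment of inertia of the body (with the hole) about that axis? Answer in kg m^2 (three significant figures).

Unpierced body about its centre: I₀ = (1/2)MR² = (1/2)(5.2)(0.582)² = 0.88068 kg m^2.
The removed disk has mass m = M·(r/R)² = (5.2)(0.255/0.582)² = 0.99825 kg (same uniform areal density).
Its moment of inertia about the rotation axis (parallel-axis theorem): I_hole = (1/2)mr² + md² = (1/2)(0.99825)(0.255)² + (0.99825)(0.221)² = 0.081211 kg m^2.
Treating the hole as negative mass, I = I₀ − I_hole = 0.88068 − 0.081211 = 0.79947 kg m^2.

0.799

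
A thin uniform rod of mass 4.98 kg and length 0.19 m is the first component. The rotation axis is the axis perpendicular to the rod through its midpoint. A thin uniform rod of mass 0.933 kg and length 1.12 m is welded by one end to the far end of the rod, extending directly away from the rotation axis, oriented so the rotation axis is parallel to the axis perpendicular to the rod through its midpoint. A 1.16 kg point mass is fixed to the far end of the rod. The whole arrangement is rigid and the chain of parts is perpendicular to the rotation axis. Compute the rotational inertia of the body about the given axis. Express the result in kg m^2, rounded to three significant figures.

2.23

Thin rod: I_cm = (1/12)ML² = (1/12)(4.98)(0.19)² = 0.014982 kg m^2; axis through the centre, so I = 0.014982 kg m^2.
Thin rod: I_cm = (1/12)ML² = (1/12)(0.933)(1.12)² = 0.09753 kg m^2; centre at d = 0.095 + 0.56 = 0.655 m, so I = I_cm + Md² gives I = 0.09753 + (0.933)(0.655)² = 0.49781 kg m^2.
Point mass: I_cm = 0; centre at d = 0.095 + 0.56 + 0.56 = 1.215 m, so I = I_cm + Md² gives I = 0 + (1.16)(1.215)² = 1.7124 kg m^2.
Total I = 0.014982 + 0.49781 + 1.7124 = 2.2252 kg m^2.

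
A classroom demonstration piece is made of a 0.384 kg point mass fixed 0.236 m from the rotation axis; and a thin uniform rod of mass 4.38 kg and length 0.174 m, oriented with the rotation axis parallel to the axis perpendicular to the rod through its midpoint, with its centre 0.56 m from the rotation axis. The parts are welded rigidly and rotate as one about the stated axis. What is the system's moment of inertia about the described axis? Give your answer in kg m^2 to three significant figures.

1.41

Point mass: I_cm = 0; centre at d = 0.236 m, so I = I_cm + Md² gives I = 0 + (0.384)(0.236)² = 0.021387 kg m^2.
Thin rod: I_cm = (1/12)ML² = (1/12)(4.38)(0.174)² = 0.011051 kg m^2; centre at d = 0.56 m, so I = I_cm + Md² gives I = 0.011051 + (4.38)(0.56)² = 1.3846 kg m^2.
Total I = 0.021387 + 1.3846 = 1.406 kg m^2.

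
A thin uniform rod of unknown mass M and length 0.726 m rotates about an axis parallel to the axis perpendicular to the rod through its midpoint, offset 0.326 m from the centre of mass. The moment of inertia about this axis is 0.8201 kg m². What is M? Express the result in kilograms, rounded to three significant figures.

5.46

I = I_cm + Md² = (1/12)ML² + Md² = M·[0.0833333·(0.726)² + (0.326)²] = M·0.1502.
So M = 0.8201 / 0.1502 = 5.4601 kg.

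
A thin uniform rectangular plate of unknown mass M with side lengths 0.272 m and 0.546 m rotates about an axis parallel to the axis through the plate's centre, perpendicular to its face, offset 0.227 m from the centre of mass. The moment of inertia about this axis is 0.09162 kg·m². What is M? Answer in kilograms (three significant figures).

1.11

I = I_cm + Md² = (1/12)M(a²+b²) + Md² = M·[0.0833333·[(0.272)² + (0.546)²] + (0.227)²] = M·0.082537.
So M = 0.09162 / 0.082537 = 1.11 kg.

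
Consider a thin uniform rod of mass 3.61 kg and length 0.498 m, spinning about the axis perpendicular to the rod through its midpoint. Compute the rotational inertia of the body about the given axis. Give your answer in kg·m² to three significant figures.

I_cm = (1/12)ML² = (1/12)(3.61)(0.498)² = 0.074608 kg·m²; axis through the centre, so I = 0.074608 kg·m².

0.0746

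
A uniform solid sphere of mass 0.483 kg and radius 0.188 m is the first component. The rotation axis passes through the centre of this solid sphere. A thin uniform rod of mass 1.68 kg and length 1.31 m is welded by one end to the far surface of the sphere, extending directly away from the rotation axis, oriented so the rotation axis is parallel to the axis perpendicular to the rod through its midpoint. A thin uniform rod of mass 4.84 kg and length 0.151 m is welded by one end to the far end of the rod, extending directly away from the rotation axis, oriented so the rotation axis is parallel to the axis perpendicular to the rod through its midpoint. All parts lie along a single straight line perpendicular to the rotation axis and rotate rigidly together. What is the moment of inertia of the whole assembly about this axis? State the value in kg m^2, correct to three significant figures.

Solid sphere: I_cm = (2/5)MR² = (2/5)(0.483)(0.188)² = 0.0068285 kg m^2; axis through the centre, so I = 0.0068285 kg m^2.
Thin rod: I_cm = (1/12)ML² = (1/12)(1.68)(1.31)² = 0.24025 kg m^2; centre at d = 0.188 + 0.655 = 0.843 m, so the parallel axis theorem gives I = 0.24025 + (1.68)(0.843)² = 1.4341 kg m^2.
Thin rod: I_cm = (1/12)ML² = (1/12)(4.84)(0.151)² = 0.0091964 kg m^2; centre at d = 0.188 + 0.655 + 0.655 + 0.0755 = 1.5735 m, so the parallel axis theorem gives I = 0.0091964 + (4.84)(1.5735)² = 11.993 kg m^2.
Total I = 0.0068285 + 1.4341 + 11.993 = 13.434 kg m^2.

13.4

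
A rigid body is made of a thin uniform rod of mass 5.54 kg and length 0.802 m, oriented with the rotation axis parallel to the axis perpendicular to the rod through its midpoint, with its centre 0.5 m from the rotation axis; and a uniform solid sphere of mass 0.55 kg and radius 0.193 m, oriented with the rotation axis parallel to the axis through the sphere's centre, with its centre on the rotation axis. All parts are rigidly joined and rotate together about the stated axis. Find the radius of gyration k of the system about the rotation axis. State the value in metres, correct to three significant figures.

Thin rod: I_cm = (1/12)ML² = (1/12)(5.54)(0.802)² = 0.29695 kg m²; centre at d = 0.5 m, so the parallel axis theorem gives I = 0.29695 + (5.54)(0.5)² = 1.6819 kg m².
Solid sphere: I_cm = (2/5)MR² = (2/5)(0.55)(0.193)² = 0.0081948 kg m²; axis through the centre, so I = 0.0081948 kg m².
Total I = 1.6901 kg m²; total mass M = 6.09 kg.
k = √(I/M) = √(1.6901/6.09) = 0.52681 m.

0.527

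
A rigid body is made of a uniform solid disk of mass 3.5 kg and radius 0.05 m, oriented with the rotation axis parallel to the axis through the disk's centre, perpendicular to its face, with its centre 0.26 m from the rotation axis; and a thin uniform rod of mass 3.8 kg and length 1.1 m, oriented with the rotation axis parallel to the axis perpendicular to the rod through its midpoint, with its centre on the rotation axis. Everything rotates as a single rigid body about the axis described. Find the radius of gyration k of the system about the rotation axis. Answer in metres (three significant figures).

0.292

Solid disk: I_cm = (1/2)MR² = (1/2)(3.5)(0.05)² = 0.004375 kg m²; centre at d = 0.26 m, so I = I_cm + Md² gives I = 0.004375 + (3.5)(0.26)² = 0.24098 kg m².
Thin rod: I_cm = (1/12)ML² = (1/12)(3.8)(1.1)² = 0.38317 kg m²; axis through the centre, so I = 0.38317 kg m².
Total I = 0.62414 kg m²; total mass M = 7.3 kg.
k = √(I/M) = √(0.62414/7.3) = 0.2924 m.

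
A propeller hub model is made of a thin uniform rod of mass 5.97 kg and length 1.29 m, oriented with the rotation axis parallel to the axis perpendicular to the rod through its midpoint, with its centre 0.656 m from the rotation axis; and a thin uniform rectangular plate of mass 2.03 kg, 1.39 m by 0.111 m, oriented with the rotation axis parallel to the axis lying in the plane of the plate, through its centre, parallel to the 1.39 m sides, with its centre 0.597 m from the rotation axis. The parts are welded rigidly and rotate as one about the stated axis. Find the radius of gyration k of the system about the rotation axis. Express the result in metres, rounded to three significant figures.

0.718

Thin rod: I_cm = (1/12)ML² = (1/12)(5.97)(1.29)² = 0.82789 kg m²; centre at d = 0.656 m, so the parallel axis theorem gives I = 0.82789 + (5.97)(0.656)² = 3.397 kg m².
Rectangular plate: I_cm = (1/12)Mb² = (1/12)(2.03)(0.111)² = 0.0020843 kg m²; centre at d = 0.597 m, so the parallel axis theorem gives I = 0.0020843 + (2.03)(0.597)² = 0.72559 kg m².
Total I = 4.1226 kg m²; total mass M = 8 kg.
k = √(I/M) = √(4.1226/8) = 0.71786 m.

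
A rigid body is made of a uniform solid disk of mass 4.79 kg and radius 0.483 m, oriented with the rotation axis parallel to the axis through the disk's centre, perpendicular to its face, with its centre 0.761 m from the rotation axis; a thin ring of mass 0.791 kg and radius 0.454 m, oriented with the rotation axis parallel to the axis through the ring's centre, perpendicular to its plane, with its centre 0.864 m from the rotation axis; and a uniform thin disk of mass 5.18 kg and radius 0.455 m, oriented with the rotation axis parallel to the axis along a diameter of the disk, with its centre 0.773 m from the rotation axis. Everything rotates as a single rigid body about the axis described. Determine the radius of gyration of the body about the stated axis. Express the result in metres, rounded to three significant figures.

Solid disk: I_cm = (1/2)MR² = (1/2)(4.79)(0.483)² = 0.55873 kg m²; centre at d = 0.761 m, so I = I_cm + Md² gives I = 0.55873 + (4.79)(0.761)² = 3.3327 kg m².
Thin ring: I_cm = MR² = (0.791)(0.454)² = 0.16304 kg m²; centre at d = 0.864 m, so I = I_cm + Md² gives I = 0.16304 + (0.791)(0.864)² = 0.75352 kg m².
Thin disk: I_cm = (1/4)MR² = (1/4)(5.18)(0.455)² = 0.2681 kg m²; centre at d = 0.773 m, so I = I_cm + Md² gives I = 0.2681 + (5.18)(0.773)² = 3.3633 kg m².
Total I = 7.4495 kg m²; total mass M = 10.761 kg.
k = √(I/M) = √(7.4495/10.761) = 0.83203 m.

0.832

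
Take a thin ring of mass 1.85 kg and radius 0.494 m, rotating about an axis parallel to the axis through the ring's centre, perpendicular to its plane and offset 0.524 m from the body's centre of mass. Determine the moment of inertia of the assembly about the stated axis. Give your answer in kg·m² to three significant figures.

0.959

I_cm = MR² = (1.85)(0.494)² = 0.45147 kg·m²; centre at d = 0.524 m, so the parallel axis theorem gives I = 0.45147 + (1.85)(0.524)² = 0.95943 kg·m².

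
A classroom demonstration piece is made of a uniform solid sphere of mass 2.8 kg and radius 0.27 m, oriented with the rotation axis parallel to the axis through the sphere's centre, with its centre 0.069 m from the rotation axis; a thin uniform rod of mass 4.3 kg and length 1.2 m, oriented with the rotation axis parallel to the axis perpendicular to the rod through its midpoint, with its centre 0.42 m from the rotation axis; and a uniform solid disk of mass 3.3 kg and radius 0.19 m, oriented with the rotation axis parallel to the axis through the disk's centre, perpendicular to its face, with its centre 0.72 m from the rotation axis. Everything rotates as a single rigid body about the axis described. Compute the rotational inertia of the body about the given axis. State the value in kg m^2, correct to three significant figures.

3.14

Solid sphere: I_cm = (2/5)MR² = (2/5)(2.8)(0.27)² = 0.081648 kg m^2; centre at d = 0.069 m, so the parallel axis theorem gives I = 0.081648 + (2.8)(0.069)² = 0.094979 kg m^2.
Thin rod: I_cm = (1/12)ML² = (1/12)(4.3)(1.2)² = 0.516 kg m^2; centre at d = 0.42 m, so the parallel axis theorem gives I = 0.516 + (4.3)(0.42)² = 1.2745 kg m^2.
Solid disk: I_cm = (1/2)MR² = (1/2)(3.3)(0.19)² = 0.059565 kg m^2; centre at d = 0.72 m, so the parallel axis theorem gives I = 0.059565 + (3.3)(0.72)² = 1.7703 kg m^2.
Total I = 0.094979 + 1.2745 + 1.7703 = 3.1398 kg m^2.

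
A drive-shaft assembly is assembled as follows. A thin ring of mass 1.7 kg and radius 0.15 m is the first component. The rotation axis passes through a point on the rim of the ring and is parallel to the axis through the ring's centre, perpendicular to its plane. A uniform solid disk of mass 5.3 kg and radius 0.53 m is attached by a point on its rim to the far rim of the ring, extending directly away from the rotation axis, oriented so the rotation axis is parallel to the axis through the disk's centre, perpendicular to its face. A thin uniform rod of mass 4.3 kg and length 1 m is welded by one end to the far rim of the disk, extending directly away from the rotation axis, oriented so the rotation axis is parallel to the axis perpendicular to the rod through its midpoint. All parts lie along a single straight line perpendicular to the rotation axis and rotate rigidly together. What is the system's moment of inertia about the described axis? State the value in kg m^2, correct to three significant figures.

Thin ring: I_cm = MR² = (1.7)(0.15)² = 0.03825 kg m^2; centre at d = 0.15 m, so I = I_cm + Md² gives I = 0.03825 + (1.7)(0.15)² = 0.0765 kg m^2.
Solid disk: I_cm = (1/2)MR² = (1/2)(5.3)(0.53)² = 0.74439 kg m^2; centre at d = 0.15 + 0.15 + 0.53 = 0.83 m, so I = I_cm + Md² gives I = 0.74439 + (5.3)(0.83)² = 4.3956 kg m^2.
Thin rod: I_cm = (1/12)ML² = (1/12)(4.3)(1)² = 0.35833 kg m^2; centre at d = 0.15 + 0.15 + 0.53 + 0.53 + 0.5 = 1.86 m, so I = I_cm + Md² gives I = 0.35833 + (4.3)(1.86)² = 15.235 kg m^2.
Total I = 0.0765 + 4.3956 + 15.235 = 19.707 kg m^2.

19.7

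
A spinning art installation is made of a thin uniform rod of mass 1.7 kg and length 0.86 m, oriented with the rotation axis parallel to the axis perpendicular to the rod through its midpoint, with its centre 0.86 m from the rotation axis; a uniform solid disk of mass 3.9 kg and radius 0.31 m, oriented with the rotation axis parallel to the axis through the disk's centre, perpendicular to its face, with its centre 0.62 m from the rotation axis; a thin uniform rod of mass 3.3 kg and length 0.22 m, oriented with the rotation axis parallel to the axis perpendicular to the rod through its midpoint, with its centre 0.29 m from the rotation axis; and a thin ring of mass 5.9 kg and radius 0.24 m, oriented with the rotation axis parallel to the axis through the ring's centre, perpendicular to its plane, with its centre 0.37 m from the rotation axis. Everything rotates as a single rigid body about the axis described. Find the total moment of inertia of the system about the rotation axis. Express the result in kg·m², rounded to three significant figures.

4.49

Thin rod: I_cm = (1/12)ML² = (1/12)(1.7)(0.86)² = 0.10478 kg·m²; centre at d = 0.86 m, so I = I_cm + Md² gives I = 0.10478 + (1.7)(0.86)² = 1.3621 kg·m².
Solid disk: I_cm = (1/2)MR² = (1/2)(3.9)(0.31)² = 0.1874 kg·m²; centre at d = 0.62 m, so I = I_cm + Md² gives I = 0.1874 + (3.9)(0.62)² = 1.6866 kg·m².
Thin rod: I_cm = (1/12)ML² = (1/12)(3.3)(0.22)² = 0.01331 kg·m²; centre at d = 0.29 m, so I = I_cm + Md² gives I = 0.01331 + (3.3)(0.29)² = 0.29084 kg·m².
Thin ring: I_cm = MR² = (5.9)(0.24)² = 0.33984 kg·m²; centre at d = 0.37 m, so I = I_cm + Md² gives I = 0.33984 + (5.9)(0.37)² = 1.1476 kg·m².
Total I = 1.3621 + 1.6866 + 0.29084 + 1.1476 = 4.487 kg·m².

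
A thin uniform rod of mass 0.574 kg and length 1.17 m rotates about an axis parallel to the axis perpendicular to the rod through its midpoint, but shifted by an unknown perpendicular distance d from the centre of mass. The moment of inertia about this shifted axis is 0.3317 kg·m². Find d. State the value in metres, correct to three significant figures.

About the centre-of-mass axis, I_cm = (1/12)ML² = (1/12)(0.574)(1.17)² = 0.065479 kg·m².
Parallel axis theorem: I = I_cm + Md², so Md² = 0.3317 − 0.065479 = 0.26622 kg·m².
d = √(0.26622 / 0.574) = 0.68103 m.

0.681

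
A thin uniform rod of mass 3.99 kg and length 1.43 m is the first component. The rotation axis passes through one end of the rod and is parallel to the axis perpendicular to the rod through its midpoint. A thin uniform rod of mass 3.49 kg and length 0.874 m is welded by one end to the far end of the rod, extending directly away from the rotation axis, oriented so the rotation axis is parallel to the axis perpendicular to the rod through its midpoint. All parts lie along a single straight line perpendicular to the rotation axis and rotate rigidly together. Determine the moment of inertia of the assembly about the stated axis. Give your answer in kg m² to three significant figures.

Thin rod: I_cm = (1/12)ML² = (1/12)(3.99)(1.43)² = 0.67993 kg m²; centre at d = 0.715 m, so the parallel axis theorem gives I = 0.67993 + (3.99)(0.715)² = 2.7197 kg m².
Thin rod: I_cm = (1/12)ML² = (1/12)(3.49)(0.874)² = 0.22216 kg m²; centre at d = 0.715 + 0.715 + 0.437 = 1.867 m, so the parallel axis theorem gives I = 0.22216 + (3.49)(1.867)² = 12.387 kg m².
Total I = 2.7197 + 12.387 = 15.107 kg m².

15.1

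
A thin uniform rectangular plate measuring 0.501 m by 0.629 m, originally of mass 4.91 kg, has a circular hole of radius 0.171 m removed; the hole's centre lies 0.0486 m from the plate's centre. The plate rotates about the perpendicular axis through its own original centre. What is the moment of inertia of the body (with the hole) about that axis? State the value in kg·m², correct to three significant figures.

0.240

Unpierced body about its centre: I₀ = (1/12)M(a²+b²) = (1/12)(4.91)[(0.501)² + (0.629)²] = 0.26458 kg·m².
The removed disk has mass m = M·πr²/(ab) = (4.91)·π(0.171)²/(0.501·0.629) = 1.4313 kg (same uniform areal density).
Its moment of inertia about the rotation axis (parallel-axis theorem): I_hole = (1/2)mr² + md² = (1/2)(1.4313)(0.171)² + (1.4313)(0.0486)² = 0.024307 kg·m².
Treating the hole as negative mass, I = I₀ − I_hole = 0.26458 − 0.024307 = 0.24028 kg·m².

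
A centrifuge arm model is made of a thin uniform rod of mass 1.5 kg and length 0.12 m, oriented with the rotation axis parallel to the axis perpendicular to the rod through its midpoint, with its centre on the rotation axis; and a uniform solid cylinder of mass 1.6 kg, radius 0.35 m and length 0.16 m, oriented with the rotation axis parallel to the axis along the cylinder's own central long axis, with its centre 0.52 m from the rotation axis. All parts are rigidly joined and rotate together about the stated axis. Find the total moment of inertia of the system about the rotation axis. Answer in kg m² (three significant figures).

0.532

Thin rod: I_cm = (1/12)ML² = (1/12)(1.5)(0.12)² = 0.0018 kg m²; axis through the centre, so I = 0.0018 kg m².
Solid cylinder: I_cm = (1/2)MR² = (1/2)(1.6)(0.35)² = 0.098 kg m²; centre at d = 0.52 m, so the parallel axis theorem gives I = 0.098 + (1.6)(0.52)² = 0.53064 kg m².
Total I = 0.0018 + 0.53064 = 0.53244 kg m².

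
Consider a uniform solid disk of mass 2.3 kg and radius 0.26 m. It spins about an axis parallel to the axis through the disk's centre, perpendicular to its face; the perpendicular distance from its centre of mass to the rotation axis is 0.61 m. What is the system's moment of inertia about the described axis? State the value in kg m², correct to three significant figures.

0.934

I_cm = (1/2)MR² = (1/2)(2.3)(0.26)² = 0.07774 kg m²; centre at d = 0.61 m, so I = I_cm + Md² gives I = 0.07774 + (2.3)(0.61)² = 0.93357 kg m².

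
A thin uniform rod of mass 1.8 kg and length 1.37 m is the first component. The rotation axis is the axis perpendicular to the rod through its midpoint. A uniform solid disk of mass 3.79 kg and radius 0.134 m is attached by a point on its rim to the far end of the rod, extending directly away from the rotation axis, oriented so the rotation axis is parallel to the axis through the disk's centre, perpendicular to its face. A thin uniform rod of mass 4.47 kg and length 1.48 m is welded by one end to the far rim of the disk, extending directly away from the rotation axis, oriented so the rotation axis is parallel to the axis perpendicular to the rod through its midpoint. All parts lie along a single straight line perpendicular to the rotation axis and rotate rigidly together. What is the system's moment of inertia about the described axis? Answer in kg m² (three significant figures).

16.5

Thin rod: I_cm = (1/12)ML² = (1/12)(1.8)(1.37)² = 0.28154 kg m²; axis through the centre, so I = 0.28154 kg m².
Solid disk: I_cm = (1/2)MR² = (1/2)(3.79)(0.134)² = 0.034027 kg m²; centre at d = 0.685 + 0.134 = 0.819 m, so the parallel axis theorem gives I = 0.034027 + (3.79)(0.819)² = 2.5762 kg m².
Thin rod: I_cm = (1/12)ML² = (1/12)(4.47)(1.48)² = 0.81592 kg m²; centre at d = 0.685 + 0.134 + 0.134 + 0.74 = 1.693 m, so the parallel axis theorem gives I = 0.81592 + (4.47)(1.693)² = 13.628 kg m².
Total I = 0.28154 + 2.5762 + 13.628 = 16.486 kg m².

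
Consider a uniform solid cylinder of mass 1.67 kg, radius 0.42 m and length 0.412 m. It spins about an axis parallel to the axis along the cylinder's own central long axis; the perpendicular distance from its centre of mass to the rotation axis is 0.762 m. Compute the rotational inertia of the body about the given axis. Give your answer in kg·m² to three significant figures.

1.12

I_cm = (1/2)MR² = (1/2)(1.67)(0.42)² = 0.14729 kg·m²; centre at d = 0.762 m, so the parallel axis theorem gives I = 0.14729 + (1.67)(0.762)² = 1.117 kg·m².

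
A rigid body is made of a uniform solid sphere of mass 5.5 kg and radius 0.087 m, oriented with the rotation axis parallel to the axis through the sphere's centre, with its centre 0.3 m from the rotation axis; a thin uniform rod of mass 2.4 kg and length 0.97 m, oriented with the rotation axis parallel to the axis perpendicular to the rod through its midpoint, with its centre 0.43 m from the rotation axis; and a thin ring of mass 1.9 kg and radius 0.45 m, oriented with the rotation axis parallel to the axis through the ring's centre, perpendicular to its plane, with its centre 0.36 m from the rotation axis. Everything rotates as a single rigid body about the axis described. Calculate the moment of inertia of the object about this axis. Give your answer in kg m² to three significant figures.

Solid sphere: I_cm = (2/5)MR² = (2/5)(5.5)(0.087)² = 0.016652 kg m²; centre at d = 0.3 m, so I = I_cm + Md² gives I = 0.016652 + (5.5)(0.3)² = 0.51165 kg m².
Thin rod: I_cm = (1/12)ML² = (1/12)(2.4)(0.97)² = 0.18818 kg m²; centre at d = 0.43 m, so I = I_cm + Md² gives I = 0.18818 + (2.4)(0.43)² = 0.63194 kg m².
Thin ring: I_cm = MR² = (1.9)(0.45)² = 0.38475 kg m²; centre at d = 0.36 m, so I = I_cm + Md² gives I = 0.38475 + (1.9)(0.36)² = 0.63099 kg m².
Total I = 0.51165 + 0.63194 + 0.63099 = 1.7746 kg m².

1.77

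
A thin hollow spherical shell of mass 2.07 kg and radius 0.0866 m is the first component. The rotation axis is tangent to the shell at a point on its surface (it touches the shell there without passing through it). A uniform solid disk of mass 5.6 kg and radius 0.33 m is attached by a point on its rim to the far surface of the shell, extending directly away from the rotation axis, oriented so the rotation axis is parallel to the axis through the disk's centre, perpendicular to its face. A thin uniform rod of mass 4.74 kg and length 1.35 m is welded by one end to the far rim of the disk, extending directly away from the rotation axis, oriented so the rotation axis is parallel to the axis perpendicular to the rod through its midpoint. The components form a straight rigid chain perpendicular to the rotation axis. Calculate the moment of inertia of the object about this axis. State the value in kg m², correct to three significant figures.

13.3

Spherical shell: I_cm = (2/3)MR² = (2/3)(2.07)(0.0866)² = 0.010349 kg m²; centre at d = 0.0866 m, so I = I_cm + Md² gives I = 0.010349 + (2.07)(0.0866)² = 0.025873 kg m².
Solid disk: I_cm = (1/2)MR² = (1/2)(5.6)(0.33)² = 0.30492 kg m²; centre at d = 0.0866 + 0.0866 + 0.33 = 0.5032 m, so I = I_cm + Md² gives I = 0.30492 + (5.6)(0.5032)² = 1.7229 kg m².
Thin rod: I_cm = (1/12)ML² = (1/12)(4.74)(1.35)² = 0.71989 kg m²; centre at d = 0.0866 + 0.0866 + 0.33 + 0.33 + 0.675 = 1.5082 m, so I = I_cm + Md² gives I = 0.71989 + (4.74)(1.5082)² = 11.502 kg m².
Total I = 0.025873 + 1.7229 + 11.502 = 13.251 kg m².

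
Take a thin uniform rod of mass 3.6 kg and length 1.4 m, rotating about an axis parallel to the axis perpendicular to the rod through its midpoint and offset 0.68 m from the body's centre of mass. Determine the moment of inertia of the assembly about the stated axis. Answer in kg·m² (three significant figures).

2.25

I_cm = (1/12)ML² = (1/12)(3.6)(1.4)² = 0.588 kg·m²; centre at d = 0.68 m, so the parallel axis theorem gives I = 0.588 + (3.6)(0.68)² = 2.2526 kg·m².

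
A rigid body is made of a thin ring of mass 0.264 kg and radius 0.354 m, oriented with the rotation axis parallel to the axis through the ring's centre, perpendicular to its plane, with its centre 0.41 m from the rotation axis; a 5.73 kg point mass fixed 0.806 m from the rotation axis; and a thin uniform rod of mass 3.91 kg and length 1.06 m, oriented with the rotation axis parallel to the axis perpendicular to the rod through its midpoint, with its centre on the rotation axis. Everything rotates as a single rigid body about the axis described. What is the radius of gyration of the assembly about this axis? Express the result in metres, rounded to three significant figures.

0.649

Thin ring: I_cm = MR² = (0.264)(0.354)² = 0.033083 kg·m²; centre at d = 0.41 m, so the parallel axis theorem gives I = 0.033083 + (0.264)(0.41)² = 0.077462 kg·m².
Point mass: I_cm = 0; centre at d = 0.806 m, so the parallel axis theorem gives I = 0 + (5.73)(0.806)² = 3.7224 kg·m².
Thin rod: I_cm = (1/12)ML² = (1/12)(3.91)(1.06)² = 0.36611 kg·m²; axis through the centre, so I = 0.36611 kg·m².
Total I = 4.166 kg·m²; total mass M = 9.904 kg.
k = √(I/M) = √(4.166/9.904) = 0.64856 m.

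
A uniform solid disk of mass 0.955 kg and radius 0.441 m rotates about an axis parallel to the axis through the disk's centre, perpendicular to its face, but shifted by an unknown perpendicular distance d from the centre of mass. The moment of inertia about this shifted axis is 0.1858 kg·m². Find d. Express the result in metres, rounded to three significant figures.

0.312

About the centre-of-mass axis, I_cm = (1/2)MR² = (1/2)(0.955)(0.441)² = 0.092865 kg·m².
Parallel axis theorem: I = I_cm + Md², so Md² = 0.1858 − 0.092865 = 0.092935 kg·m².
d = √(0.092935 / 0.955) = 0.31195 m.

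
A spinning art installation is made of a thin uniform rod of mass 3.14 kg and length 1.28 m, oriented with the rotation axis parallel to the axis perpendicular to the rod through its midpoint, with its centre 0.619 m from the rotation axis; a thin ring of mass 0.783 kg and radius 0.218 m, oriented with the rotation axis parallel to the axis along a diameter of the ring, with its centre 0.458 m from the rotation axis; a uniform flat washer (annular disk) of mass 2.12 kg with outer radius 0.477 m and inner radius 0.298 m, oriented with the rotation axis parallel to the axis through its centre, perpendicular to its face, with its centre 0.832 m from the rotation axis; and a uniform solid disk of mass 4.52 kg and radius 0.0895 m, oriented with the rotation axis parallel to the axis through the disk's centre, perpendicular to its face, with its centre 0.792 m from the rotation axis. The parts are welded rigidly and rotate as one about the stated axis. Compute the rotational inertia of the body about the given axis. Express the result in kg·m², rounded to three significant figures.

Thin rod: I_cm = (1/12)ML² = (1/12)(3.14)(1.28)² = 0.42871 kg·m²; centre at d = 0.619 m, so I = I_cm + Md² gives I = 0.42871 + (3.14)(0.619)² = 1.6318 kg·m².
Thin ring: I_cm = (1/2)MR² = (1/2)(0.783)(0.218)² = 0.018606 kg·m²; centre at d = 0.458 m, so I = I_cm + Md² gives I = 0.018606 + (0.783)(0.458)² = 0.18285 kg·m².
Annular disk: I_cm = (1/2)M(R²+r²) = (1/2)(2.12)[(0.477)² + (0.298)²] = 0.33531 kg·m²; centre at d = 0.832 m, so I = I_cm + Md² gives I = 0.33531 + (2.12)(0.832)² = 1.8028 kg·m².
Solid disk: I_cm = (1/2)MR² = (1/2)(4.52)(0.0895)² = 0.018103 kg·m²; centre at d = 0.792 m, so I = I_cm + Md² gives I = 0.018103 + (4.52)(0.792)² = 2.8533 kg·m².
Total I = 1.6318 + 0.18285 + 1.8028 + 2.8533 = 6.4709 kg·m².

6.47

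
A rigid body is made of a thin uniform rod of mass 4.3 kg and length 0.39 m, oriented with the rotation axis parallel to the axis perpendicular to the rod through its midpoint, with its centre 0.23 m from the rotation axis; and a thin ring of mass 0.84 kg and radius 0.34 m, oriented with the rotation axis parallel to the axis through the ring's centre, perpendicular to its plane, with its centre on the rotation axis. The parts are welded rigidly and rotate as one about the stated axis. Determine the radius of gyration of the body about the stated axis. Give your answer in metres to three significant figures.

Thin rod: I_cm = (1/12)ML² = (1/12)(4.3)(0.39)² = 0.054502 kg m^2; centre at d = 0.23 m, so the parallel axis theorem gives I = 0.054502 + (4.3)(0.23)² = 0.28197 kg m^2.
Thin ring: I_cm = MR² = (0.84)(0.34)² = 0.097104 kg m^2; axis through the centre, so I = 0.097104 kg m^2.
Total I = 0.37908 kg m^2; total mass M = 5.14 kg.
k = √(I/M) = √(0.37908/5.14) = 0.27157 m.

0.272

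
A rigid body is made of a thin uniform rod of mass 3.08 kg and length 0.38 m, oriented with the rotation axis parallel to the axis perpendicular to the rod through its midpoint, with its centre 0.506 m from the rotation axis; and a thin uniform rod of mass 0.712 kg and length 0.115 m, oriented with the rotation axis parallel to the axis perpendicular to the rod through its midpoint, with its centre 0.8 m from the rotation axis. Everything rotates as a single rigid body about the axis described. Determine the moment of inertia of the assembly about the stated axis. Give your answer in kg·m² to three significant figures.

Thin rod: I_cm = (1/12)ML² = (1/12)(3.08)(0.38)² = 0.037063 kg·m²; centre at d = 0.506 m, so the parallel axis theorem gives I = 0.037063 + (3.08)(0.506)² = 0.82565 kg·m².
Thin rod: I_cm = (1/12)ML² = (1/12)(0.712)(0.115)² = 0.00078468 kg·m²; centre at d = 0.8 m, so the parallel axis theorem gives I = 0.00078468 + (0.712)(0.8)² = 0.45646 kg·m².
Total I = 0.82565 + 0.45646 = 1.2821 kg·m².

1.28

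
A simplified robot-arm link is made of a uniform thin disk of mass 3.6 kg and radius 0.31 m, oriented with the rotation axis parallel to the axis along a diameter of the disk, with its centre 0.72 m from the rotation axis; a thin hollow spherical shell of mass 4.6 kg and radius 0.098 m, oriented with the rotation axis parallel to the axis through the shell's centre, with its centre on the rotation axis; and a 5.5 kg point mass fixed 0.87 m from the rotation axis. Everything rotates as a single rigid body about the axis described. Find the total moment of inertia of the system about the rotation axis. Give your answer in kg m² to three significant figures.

Thin disk: I_cm = (1/4)MR² = (1/4)(3.6)(0.31)² = 0.08649 kg m²; centre at d = 0.72 m, so the parallel axis theorem gives I = 0.08649 + (3.6)(0.72)² = 1.9527 kg m².
Spherical shell: I_cm = (2/3)MR² = (2/3)(4.6)(0.098)² = 0.029452 kg m²; axis through the centre, so I = 0.029452 kg m².
Point mass: I_cm = 0; centre at d = 0.87 m, so the parallel axis theorem gives I = 0 + (5.5)(0.87)² = 4.163 kg m².
Total I = 1.9527 + 0.029452 + 4.163 = 6.1451 kg m².

6.15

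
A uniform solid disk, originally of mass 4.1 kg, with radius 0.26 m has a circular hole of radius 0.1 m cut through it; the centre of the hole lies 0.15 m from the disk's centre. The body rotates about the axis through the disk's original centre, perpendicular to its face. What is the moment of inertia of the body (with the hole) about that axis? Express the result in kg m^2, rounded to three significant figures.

Unpierced body about its centre: I₀ = (1/2)MR² = (1/2)(4.1)(0.26)² = 0.13858 kg m^2.
The removed disk has mass m = M·(r/R)² = (4.1)(0.1/0.26)² = 0.60651 kg (same uniform areal density).
Its moment of inertia about the rotation axis (parallel-axis theorem): I_hole = (1/2)mr² + md² = (1/2)(0.60651)(0.1)² + (0.60651)(0.15)² = 0.016679 kg m^2.
Treating the hole as negative mass, I = I₀ − I_hole = 0.13858 − 0.016679 = 0.1219 kg m^2.

0.122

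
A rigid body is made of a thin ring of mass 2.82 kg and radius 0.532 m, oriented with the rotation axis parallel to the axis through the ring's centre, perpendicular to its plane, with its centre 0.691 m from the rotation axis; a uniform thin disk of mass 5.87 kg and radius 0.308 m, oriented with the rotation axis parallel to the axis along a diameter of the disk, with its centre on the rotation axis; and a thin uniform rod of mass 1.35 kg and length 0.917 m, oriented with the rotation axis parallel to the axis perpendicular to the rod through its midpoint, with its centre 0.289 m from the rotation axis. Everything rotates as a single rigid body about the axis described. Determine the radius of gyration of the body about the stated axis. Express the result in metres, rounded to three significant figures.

Thin ring: I_cm = MR² = (2.82)(0.532)² = 0.79813 kg m²; centre at d = 0.691 m, so I = I_cm + Md² gives I = 0.79813 + (2.82)(0.691)² = 2.1446 kg m².
Thin disk: I_cm = (1/4)MR² = (1/4)(5.87)(0.308)² = 0.13921 kg m²; axis through the centre, so I = 0.13921 kg m².
Thin rod: I_cm = (1/12)ML² = (1/12)(1.35)(0.917)² = 0.0946 kg m²; centre at d = 0.289 m, so I = I_cm + Md² gives I = 0.0946 + (1.35)(0.289)² = 0.20735 kg m².
Total I = 2.4912 kg m²; total mass M = 10.04 kg.
k = √(I/M) = √(2.4912/10.04) = 0.49812 m.

0.498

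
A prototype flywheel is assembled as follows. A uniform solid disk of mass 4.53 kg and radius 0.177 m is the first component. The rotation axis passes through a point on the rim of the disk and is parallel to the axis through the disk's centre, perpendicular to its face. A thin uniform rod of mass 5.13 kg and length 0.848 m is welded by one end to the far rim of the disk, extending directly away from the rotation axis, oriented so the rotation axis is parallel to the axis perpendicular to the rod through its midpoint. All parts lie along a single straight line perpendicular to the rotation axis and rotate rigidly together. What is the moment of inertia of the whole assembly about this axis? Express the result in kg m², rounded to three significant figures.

3.63

Solid disk: I_cm = (1/2)MR² = (1/2)(4.53)(0.177)² = 0.07096 kg m²; centre at d = 0.177 m, so the parallel axis theorem gives I = 0.07096 + (4.53)(0.177)² = 0.21288 kg m².
Thin rod: I_cm = (1/12)ML² = (1/12)(5.13)(0.848)² = 0.30742 kg m²; centre at d = 0.177 + 0.177 + 0.424 = 0.778 m, so the parallel axis theorem gives I = 0.30742 + (5.13)(0.778)² = 3.4125 kg m².
Total I = 0.21288 + 3.4125 = 3.6254 kg m².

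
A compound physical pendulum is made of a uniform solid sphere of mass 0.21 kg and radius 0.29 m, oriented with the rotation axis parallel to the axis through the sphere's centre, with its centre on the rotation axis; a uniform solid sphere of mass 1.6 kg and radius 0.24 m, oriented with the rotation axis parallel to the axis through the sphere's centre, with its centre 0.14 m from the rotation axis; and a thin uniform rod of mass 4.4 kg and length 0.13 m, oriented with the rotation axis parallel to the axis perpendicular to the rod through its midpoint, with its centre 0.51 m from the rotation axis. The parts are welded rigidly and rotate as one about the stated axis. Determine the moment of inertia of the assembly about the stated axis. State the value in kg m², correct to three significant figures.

1.23

Solid sphere: I_cm = (2/5)MR² = (2/5)(0.21)(0.29)² = 0.0070644 kg m²; axis through the centre, so I = 0.0070644 kg m².
Solid sphere: I_cm = (2/5)MR² = (2/5)(1.6)(0.24)² = 0.036864 kg m²; centre at d = 0.14 m, so I = I_cm + Md² gives I = 0.036864 + (1.6)(0.14)² = 0.068224 kg m².
Thin rod: I_cm = (1/12)ML² = (1/12)(4.4)(0.13)² = 0.0061967 kg m²; centre at d = 0.51 m, so I = I_cm + Md² gives I = 0.0061967 + (4.4)(0.51)² = 1.1506 kg m².
Total I = 0.0070644 + 0.068224 + 1.1506 = 1.2259 kg m².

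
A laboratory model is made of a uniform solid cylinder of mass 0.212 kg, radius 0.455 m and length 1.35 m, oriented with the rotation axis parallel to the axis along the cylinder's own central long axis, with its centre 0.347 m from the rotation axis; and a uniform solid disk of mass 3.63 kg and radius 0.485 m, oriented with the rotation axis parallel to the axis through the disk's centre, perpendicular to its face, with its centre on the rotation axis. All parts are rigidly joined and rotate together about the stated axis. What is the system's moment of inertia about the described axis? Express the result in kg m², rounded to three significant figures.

Solid cylinder: I_cm = (1/2)MR² = (1/2)(0.212)(0.455)² = 0.021945 kg m²; centre at d = 0.347 m, so the parallel axis theorem gives I = 0.021945 + (0.212)(0.347)² = 0.047471 kg m².
Solid disk: I_cm = (1/2)MR² = (1/2)(3.63)(0.485)² = 0.42693 kg m²; axis through the centre, so I = 0.42693 kg m².
Total I = 0.047471 + 0.42693 = 0.4744 kg m².

0.474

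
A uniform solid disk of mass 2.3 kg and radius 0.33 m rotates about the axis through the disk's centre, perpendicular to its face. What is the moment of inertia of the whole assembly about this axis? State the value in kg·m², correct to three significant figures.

I_cm = (1/2)MR² = (1/2)(2.3)(0.33)² = 0.12524 kg·m²; axis through the centre, so I = 0.12524 kg·m².

0.125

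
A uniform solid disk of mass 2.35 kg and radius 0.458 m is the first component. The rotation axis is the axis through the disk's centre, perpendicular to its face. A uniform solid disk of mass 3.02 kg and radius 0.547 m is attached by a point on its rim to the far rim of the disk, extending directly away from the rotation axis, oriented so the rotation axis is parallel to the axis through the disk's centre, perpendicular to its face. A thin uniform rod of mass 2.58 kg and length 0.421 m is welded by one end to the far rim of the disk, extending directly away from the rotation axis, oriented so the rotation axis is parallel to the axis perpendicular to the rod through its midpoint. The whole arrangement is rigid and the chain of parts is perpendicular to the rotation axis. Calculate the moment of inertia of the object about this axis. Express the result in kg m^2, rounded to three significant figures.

11.8

Solid disk: I_cm = (1/2)MR² = (1/2)(2.35)(0.458)² = 0.24647 kg m^2; axis through the centre, so I = 0.24647 kg m^2.
Solid disk: I_cm = (1/2)MR² = (1/2)(3.02)(0.547)² = 0.45181 kg m^2; centre at d = 0.458 + 0.547 = 1.005 m, so I = I_cm + Md² gives I = 0.45181 + (3.02)(1.005)² = 3.5021 kg m^2.
Thin rod: I_cm = (1/12)ML² = (1/12)(2.58)(0.421)² = 0.038107 kg m^2; centre at d = 0.458 + 0.547 + 0.547 + 0.2105 = 1.7625 m, so I = I_cm + Md² gives I = 0.038107 + (2.58)(1.7625)² = 8.0526 kg m^2.
Total I = 0.24647 + 3.5021 + 8.0526 = 11.801 kg m^2.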